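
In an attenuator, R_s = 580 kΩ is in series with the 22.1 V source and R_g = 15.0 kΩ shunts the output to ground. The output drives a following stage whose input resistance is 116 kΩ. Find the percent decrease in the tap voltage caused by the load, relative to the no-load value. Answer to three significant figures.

11.2 %

Unloaded V = 22.1 × 15.0/595.0 = 0.55714 V.
Loaded: R_g‖R_L = 13.28 kΩ, giving V = 22.1 × 13.28/593.3 = 0.49478 V.
Drop = (0.55714 − 0.49478) / 0.55714 = 11.2 %.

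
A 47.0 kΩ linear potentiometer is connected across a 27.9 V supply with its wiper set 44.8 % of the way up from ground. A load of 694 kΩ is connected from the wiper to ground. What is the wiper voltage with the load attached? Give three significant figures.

V ≈ 12.3 V

The wiper splits the pot into (1−α)R = 25.94 kΩ above and αR = 21.06 kΩ below.
Lower section ‖ load = 20.44 kΩ.
V_wiper = 27.9 × 20.44/(25.94 + 20.44) = 12.3 V.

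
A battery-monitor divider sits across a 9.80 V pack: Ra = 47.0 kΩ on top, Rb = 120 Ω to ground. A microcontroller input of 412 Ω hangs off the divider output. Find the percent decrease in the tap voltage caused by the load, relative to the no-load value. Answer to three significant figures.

22.5 %

Unloaded V = 9.80 × 120/47120 = 0.02496 V.
Loaded: Rb‖R_L = 92.93 Ω, giving V = 9.80 × 92.93/47090 = 0.01934 V.
Drop = (0.02496 − 0.01934) / 0.02496 = 22.5 %.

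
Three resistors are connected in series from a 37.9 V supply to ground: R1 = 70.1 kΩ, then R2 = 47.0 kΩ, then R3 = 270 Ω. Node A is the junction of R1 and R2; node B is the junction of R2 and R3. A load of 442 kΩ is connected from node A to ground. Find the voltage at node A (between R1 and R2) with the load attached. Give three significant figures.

V ≈ 14.3 V

Below node A the series string R2+R3 = 47270 Ω sits in parallel with the 442000 Ω load: 42700 Ω.
V_A = 37.9 × 42700/(70100 + 42700) = 14.3 V.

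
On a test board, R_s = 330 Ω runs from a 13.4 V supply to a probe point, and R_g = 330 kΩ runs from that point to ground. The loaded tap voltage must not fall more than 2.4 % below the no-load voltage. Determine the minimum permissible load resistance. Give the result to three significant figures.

R_L(min) ≈ 13.4 kΩ

Output resistance R_th = R_s‖R_g = (330 × 330000)/330300 = 329.7 Ω.
The fractional drop is R_th/(R_th + R_L); requiring this ≤ 0.0240 gives R_L ≥ R_th(1/0.0240 − 1) = 329.7 × 40.67 = 13.4 kΩ.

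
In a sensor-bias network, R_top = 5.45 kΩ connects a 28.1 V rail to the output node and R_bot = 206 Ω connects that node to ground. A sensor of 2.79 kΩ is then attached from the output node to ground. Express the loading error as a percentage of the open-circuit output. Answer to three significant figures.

6.64 %

The divider's output (Thévenin) resistance is R_top‖R_bot = 198.5 Ω.
Fractional drop under load = R_th/(R_th + R_L) = 198.5 / (198.5 + 2790) = 0.06642.
So the output falls by 6.64 %.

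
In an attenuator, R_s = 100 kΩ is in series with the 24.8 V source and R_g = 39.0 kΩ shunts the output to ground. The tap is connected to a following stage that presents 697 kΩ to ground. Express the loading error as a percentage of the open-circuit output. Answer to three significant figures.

3.87 %

The divider's output (Thévenin) resistance is R_s‖R_g = 28.06 kΩ.
Fractional drop under load = R_th/(R_th + R_L) = 28.06 / (28.06 + 697) = 0.03870.
So the output falls by 3.87 %.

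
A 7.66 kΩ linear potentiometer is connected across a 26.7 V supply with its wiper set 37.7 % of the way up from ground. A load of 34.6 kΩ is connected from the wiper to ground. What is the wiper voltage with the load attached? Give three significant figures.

V ≈ 9.57 V

The wiper splits the pot into (1−α)R = 4.772 kΩ above and αR = 2.888 kΩ below.
Lower section ‖ load = 2.665 kΩ.
V_wiper = 26.7 × 2.665/(4.772 + 2.665) = 9.57 V.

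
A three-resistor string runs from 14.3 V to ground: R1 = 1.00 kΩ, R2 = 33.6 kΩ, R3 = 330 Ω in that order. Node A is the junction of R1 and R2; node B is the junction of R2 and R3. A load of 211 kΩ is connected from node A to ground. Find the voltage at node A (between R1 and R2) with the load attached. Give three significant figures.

V ≈ 13.8 V

Below node A the series string R2+R3 = 33930 Ω sits in parallel with the 211000 Ω load: 29230 Ω.
V_A = 14.3 × 29230/(1000 + 29230) = 13.8 V.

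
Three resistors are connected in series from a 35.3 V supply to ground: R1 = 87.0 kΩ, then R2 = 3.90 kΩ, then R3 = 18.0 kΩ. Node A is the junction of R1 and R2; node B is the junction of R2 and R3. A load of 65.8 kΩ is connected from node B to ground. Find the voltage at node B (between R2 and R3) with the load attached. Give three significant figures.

At node B, R3 is in parallel with the load: R3‖R_L = 14.13 kΩ.
Below node A the resistance is R2 + (R3‖R_L) = 18.03 kΩ, so V_A = 35.3 × 18.03/105.0 = 6.061 V.
Then V_B = V_A × (R3‖R_L)/(R2 + R3‖R_L) = 6.061 × 14.13/18.03 = 4.75 V.

V ≈ 4.75 V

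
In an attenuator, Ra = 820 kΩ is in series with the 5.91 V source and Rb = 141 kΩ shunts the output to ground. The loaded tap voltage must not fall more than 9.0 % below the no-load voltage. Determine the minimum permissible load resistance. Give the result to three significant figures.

Output resistance R_th = Ra‖Rb = (820 × 141)/961.0 = 120.3 kΩ.
The fractional drop is R_th/(R_th + R_L); requiring this ≤ 0.0900 gives R_L ≥ R_th(1/0.0900 − 1) = 120.3 × 10.11 = 1.22 MΩ.

R_L(min) ≈ 1.22 MΩ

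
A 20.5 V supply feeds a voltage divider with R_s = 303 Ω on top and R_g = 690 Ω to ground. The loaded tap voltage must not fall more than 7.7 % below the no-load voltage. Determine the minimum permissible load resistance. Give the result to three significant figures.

Output resistance R_th = R_s‖R_g = (303 × 690)/993.0 = 210.5 Ω.
The fractional drop is R_th/(R_th + R_L); requiring this ≤ 0.0770 gives R_L ≥ R_th(1/0.0770 − 1) = 210.5 × 11.99 = 2.52 kΩ.

R_L(min) ≈ 2.52 kΩ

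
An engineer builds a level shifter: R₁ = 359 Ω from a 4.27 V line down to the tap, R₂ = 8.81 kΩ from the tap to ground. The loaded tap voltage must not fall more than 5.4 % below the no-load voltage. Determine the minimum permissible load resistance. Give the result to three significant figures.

Output resistance R_th = R₁‖R₂ = (359 × 8810)/9169 = 344.9 Ω.
The fractional drop is R_th/(R_th + R_L); requiring this ≤ 0.0540 gives R_L ≥ R_th(1/0.0540 − 1) = 344.9 × 17.52 = 6.04 kΩ.

R_L(min) ≈ 6.04 kΩ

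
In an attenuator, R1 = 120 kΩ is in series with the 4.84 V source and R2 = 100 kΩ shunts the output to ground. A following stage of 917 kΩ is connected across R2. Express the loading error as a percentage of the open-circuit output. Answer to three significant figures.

The divider's output (Thévenin) resistance is R1‖R2 = 54.55 kΩ.
Fractional drop under load = R_th/(R_th + R_L) = 54.55 / (54.55 + 917) = 0.05614.
So the output falls by 5.61 %.

5.61 %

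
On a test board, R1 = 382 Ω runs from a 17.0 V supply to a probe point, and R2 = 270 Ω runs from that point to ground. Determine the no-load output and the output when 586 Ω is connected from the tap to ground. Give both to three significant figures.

Unloaded: 7.04 V; loaded: 5.54 V

Open-circuit: V = 17.0 × 270/(382 + 270) = 7.04 V.
With the load, R2 becomes R2‖R_L = 184.8 Ω, so V = 17.0 × 184.8/566.8 = 5.54 V.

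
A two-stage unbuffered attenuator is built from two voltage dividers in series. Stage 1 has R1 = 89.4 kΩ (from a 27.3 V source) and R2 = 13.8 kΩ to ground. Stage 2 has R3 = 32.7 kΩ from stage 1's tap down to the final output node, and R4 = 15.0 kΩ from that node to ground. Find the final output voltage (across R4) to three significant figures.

V_out ≈ 0.918 V

Stage 2 presents R3+R4 = 47.70 kΩ as a load on stage 1's tap.
Stage 1's lower leg becomes R2‖(R3+R4) = 10.70 kΩ, so V_mid = 27.3 × 10.70/100.1 = 2.919 V.
Stage 2 is itself unloaded: V_out = V_mid × R4/(R3+R4) = 2.919 × 15.0/47.70 = 0.918 V.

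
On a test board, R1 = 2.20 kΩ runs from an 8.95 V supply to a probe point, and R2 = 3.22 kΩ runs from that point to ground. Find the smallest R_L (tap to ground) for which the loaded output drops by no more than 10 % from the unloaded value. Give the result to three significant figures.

Output resistance R_th = R1‖R2 = (2.20 × 3.22)/5.420 = 1.307 kΩ.
The fractional drop is R_th/(R_th + R_L); requiring this ≤ 0.100 gives R_L ≥ R_th(1/0.100 − 1) = 1.307 × 9.000 = 11.8 kΩ.

R_L(min) ≈ 11.8 kΩ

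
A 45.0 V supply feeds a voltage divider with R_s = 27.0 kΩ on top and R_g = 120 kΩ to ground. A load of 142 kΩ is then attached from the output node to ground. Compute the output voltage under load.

V_out ≈ 31.8 V

The load sits in parallel with R_g: R_g‖R_L = (120 × 142) / (120 + 142) = 65.04 kΩ.
V_out = 45.0 × 65.04 / (27.0 + 65.04) = 45.0 × 65.04/92.04 = 31.8 V.
(Unloaded it would have been 36.7 V.)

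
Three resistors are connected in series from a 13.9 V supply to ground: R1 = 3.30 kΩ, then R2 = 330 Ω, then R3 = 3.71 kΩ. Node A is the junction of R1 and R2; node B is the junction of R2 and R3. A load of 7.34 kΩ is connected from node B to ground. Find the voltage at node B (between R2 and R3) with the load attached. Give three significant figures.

At node B, R3 is in parallel with the load: R3‖R_L = 2464 Ω.
Below node A the resistance is R2 + (R3‖R_L) = 2794 Ω, so V_A = 13.9 × 2794/6094 = 6.373 V.
Then V_B = V_A × (R3‖R_L)/(R2 + R3‖R_L) = 6.373 × 2464/2794 = 5.62 V.

V ≈ 5.62 V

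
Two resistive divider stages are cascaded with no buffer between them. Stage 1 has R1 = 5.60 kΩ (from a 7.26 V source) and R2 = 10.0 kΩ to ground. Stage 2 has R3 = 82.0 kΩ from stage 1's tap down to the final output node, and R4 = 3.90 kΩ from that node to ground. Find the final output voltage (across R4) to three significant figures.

V_out ≈ 0.203 V

Stage 2 presents R3+R4 = 85.90 kΩ as a load on stage 1's tap.
Stage 1's lower leg becomes R2‖(R3+R4) = 8.957 kΩ, so V_mid = 7.26 × 8.957/14.56 = 4.467 V.
Stage 2 is itself unloaded: V_out = V_mid × R4/(R3+R4) = 4.467 × 3.90/85.90 = 0.203 V.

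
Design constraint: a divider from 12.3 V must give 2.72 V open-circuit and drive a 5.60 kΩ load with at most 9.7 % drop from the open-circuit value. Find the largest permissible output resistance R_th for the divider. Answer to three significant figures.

Loading drop = R_th/(R_th + R_L) ≤ 0.0970, so R_th ≤ R_L · ε/(1−ε) = 5.60 kΩ × 0.0970/0.9030 = 602 Ω.

R_th ≤ 602 Ω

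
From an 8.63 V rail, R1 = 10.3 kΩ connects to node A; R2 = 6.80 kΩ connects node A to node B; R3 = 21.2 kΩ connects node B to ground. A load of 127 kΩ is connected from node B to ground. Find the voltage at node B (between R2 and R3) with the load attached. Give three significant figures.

V ≈ 4.45 V

At node B, R3 is in parallel with the load: R3‖R_L = 18.17 kΩ.
Below node A the resistance is R2 + (R3‖R_L) = 24.97 kΩ, so V_A = 8.63 × 24.97/35.27 = 6.110 V.
Then V_B = V_A × (R3‖R_L)/(R2 + R3‖R_L) = 6.110 × 18.17/24.97 = 4.45 V.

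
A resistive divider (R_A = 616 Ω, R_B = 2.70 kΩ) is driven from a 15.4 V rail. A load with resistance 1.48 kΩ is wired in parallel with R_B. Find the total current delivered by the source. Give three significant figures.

R_B‖R_L = 956.0 Ω, so the source sees R_A + R_B‖R_L = 1572 Ω.
I = 15.4 V / 1572 Ω = 9.80 mA.

I ≈ 9.80 mA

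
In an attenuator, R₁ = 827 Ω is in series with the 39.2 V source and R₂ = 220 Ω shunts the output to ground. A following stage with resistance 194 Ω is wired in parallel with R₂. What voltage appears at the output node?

V_out ≈ 4.34 V

The load sits in parallel with R₂: R₂‖R_L = (220 × 194) / (220 + 194) = 103.1 Ω.
V_out = 39.2 × 103.1 / (827 + 103.1) = 39.2 × 103.1/930.1 = 4.34 V.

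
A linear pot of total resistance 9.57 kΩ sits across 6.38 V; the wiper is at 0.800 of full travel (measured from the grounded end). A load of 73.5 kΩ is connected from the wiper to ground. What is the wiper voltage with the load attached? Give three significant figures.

The wiper splits the pot into (1−α)R = 1.914 kΩ above and αR = 7.656 kΩ below.
Lower section ‖ load = 6.934 kΩ.
V_wiper = 6.38 × 6.934/(1.914 + 6.934) = 5.00 V.

V ≈ 5.00 V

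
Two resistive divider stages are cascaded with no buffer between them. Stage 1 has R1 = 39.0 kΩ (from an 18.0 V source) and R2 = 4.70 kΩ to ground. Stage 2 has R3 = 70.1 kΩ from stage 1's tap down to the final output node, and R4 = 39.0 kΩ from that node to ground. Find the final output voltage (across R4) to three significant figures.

Stage 2 presents R3+R4 = 109.1 kΩ as a load on stage 1's tap.
Stage 1's lower leg becomes R2‖(R3+R4) = 4.506 kΩ, so V_mid = 18.0 × 4.506/43.51 = 1.864 V.
Stage 2 is itself unloaded: V_out = V_mid × R4/(R3+R4) = 1.864 × 39.0/109.1 = 0.666 V.

V_out ≈ 0.666 V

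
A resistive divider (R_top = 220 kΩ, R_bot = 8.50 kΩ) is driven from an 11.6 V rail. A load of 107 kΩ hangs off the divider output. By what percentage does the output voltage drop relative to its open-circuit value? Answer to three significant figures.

7.10 %

The divider's output (Thévenin) resistance is R_top‖R_bot = 8.184 kΩ.
Fractional drop under load = R_th/(R_th + R_L) = 8.184 / (8.184 + 107) = 0.07105.
So the output falls by 7.10 %.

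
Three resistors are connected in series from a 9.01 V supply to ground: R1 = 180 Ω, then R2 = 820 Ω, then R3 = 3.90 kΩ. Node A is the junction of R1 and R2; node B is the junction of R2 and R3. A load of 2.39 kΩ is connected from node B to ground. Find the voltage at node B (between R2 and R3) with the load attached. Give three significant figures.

V ≈ 5.38 V

At node B, R3 is in parallel with the load: R3‖R_L = 1482 Ω.
Below node A the resistance is R2 + (R3‖R_L) = 2302 Ω, so V_A = 9.01 × 2302/2482 = 8.357 V.
Then V_B = V_A × (R3‖R_L)/(R2 + R3‖R_L) = 8.357 × 1482/2302 = 5.38 V.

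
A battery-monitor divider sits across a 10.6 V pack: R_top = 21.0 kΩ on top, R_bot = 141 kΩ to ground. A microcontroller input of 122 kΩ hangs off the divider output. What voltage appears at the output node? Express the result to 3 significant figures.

The load sits in parallel with R_bot: R_bot‖R_L = (141 × 122) / (141 + 122) = 65.41 kΩ.
V_out = 10.6 × 65.41 / (21.0 + 65.41) = 10.6 × 65.41/86.41 = 8.02 V.

V_out ≈ 8.02 V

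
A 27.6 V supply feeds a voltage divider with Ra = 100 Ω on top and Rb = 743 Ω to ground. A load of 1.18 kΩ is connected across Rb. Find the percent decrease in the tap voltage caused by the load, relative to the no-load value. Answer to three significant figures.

The divider's output (Thévenin) resistance is Ra‖Rb = 88.14 Ω.
Fractional drop under load = R_th/(R_th + R_L) = 88.14 / (88.14 + 1180) = 0.06950.
So the output falls by 6.95 %.

6.95 %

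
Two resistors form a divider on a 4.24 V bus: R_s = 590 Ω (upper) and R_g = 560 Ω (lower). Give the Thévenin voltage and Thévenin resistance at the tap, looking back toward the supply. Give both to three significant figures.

V_th = 2.06 V, R_th = 287 Ω

V_th is the open-circuit tap voltage: 4.24 × 560/(590 + 560) = 2.06 V.
With the supply zeroed, R_s and R_g appear in parallel from the tap: R_th = R_s‖R_g = (590 × 560)/1150 = 287 Ω.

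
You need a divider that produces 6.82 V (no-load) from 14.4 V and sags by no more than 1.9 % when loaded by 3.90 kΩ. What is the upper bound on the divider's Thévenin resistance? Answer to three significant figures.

R_th ≤ 75.5 Ω

Loading drop = R_th/(R_th + R_L) ≤ 0.0190, so R_th ≤ R_L · ε/(1−ε) = 3.90 kΩ × 0.0190/0.9810 = 75.5 Ω.
(Any R1, R2 with R2/(R1+R2) = 0.474 and R1‖R2 ≤ 75.5 Ω will meet the spec.)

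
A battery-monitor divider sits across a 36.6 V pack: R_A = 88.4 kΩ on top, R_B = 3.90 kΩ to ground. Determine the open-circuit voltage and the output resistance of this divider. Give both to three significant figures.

V_th is the open-circuit tap voltage: 36.6 × 3.90/(88.4 + 3.90) = 1.55 V.
With the supply zeroed, R_A and R_B appear in parallel from the tap: R_th = R_A‖R_B = (88.4 × 3.90)/92.30 = 3.74 kΩ.

V_th = 1.55 V, R_th = 3.74 kΩ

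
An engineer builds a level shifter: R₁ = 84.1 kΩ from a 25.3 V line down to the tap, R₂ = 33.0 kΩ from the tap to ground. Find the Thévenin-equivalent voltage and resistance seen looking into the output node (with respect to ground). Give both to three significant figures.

V_th = 7.13 V, R_th = 23.7 kΩ

V_th is the open-circuit tap voltage: 25.3 × 33.0/(84.1 + 33.0) = 7.13 V.
With the supply zeroed, R₁ and R₂ appear in parallel from the tap: R_th = R₁‖R₂ = (84.1 × 33.0)/117.1 = 23.7 kΩ.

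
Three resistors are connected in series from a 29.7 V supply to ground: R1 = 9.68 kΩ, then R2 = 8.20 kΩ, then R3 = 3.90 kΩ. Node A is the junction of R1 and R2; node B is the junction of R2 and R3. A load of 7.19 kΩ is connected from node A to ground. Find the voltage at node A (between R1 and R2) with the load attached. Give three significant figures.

Below node A the series string R2+R3 = 12.10 kΩ sits in parallel with the 7.19 kΩ load: 4.510 kΩ.
V_A = 29.7 × 4.510/(9.68 + 4.510) = 9.44 V.

V ≈ 9.44 V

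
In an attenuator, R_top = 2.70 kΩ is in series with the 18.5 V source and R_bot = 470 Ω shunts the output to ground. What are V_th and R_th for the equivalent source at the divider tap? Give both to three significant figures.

V_th = 2.74 V, R_th = 400 Ω

V_th is the open-circuit tap voltage: 18.5 × 470/(2700 + 470) = 2.74 V.
With the supply zeroed, R_top and R_bot appear in parallel from the tap: R_th = R_top‖R_bot = (2700 × 470)/3170 = 400 Ω.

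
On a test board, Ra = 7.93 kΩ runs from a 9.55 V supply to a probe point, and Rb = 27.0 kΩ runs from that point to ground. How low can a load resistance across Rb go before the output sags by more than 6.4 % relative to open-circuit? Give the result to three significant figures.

Output resistance R_th = Ra‖Rb = (7.93 × 27.0)/34.93 = 6.130 kΩ.
The fractional drop is R_th/(R_th + R_L); requiring this ≤ 0.0640 gives R_L ≥ R_th(1/0.0640 − 1) = 6.130 × 14.62 = 89.6 kΩ.

R_L(min) ≈ 89.6 kΩ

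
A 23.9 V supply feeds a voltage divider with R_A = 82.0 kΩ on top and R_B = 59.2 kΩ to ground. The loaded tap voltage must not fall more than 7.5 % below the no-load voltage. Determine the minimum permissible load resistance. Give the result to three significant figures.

R_L(min) ≈ 424 kΩ

Output resistance R_th = R_A‖R_B = (82.0 × 59.2)/141.2 = 34.38 kΩ.
The fractional drop is R_th/(R_th + R_L); requiring this ≤ 0.0750 gives R_L ≥ R_th(1/0.0750 − 1) = 34.38 × 12.33 = 424 kΩ.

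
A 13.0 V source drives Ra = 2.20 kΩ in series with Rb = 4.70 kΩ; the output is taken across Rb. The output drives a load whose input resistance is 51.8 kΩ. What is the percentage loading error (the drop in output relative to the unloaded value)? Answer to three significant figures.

The divider's output (Thévenin) resistance is Ra‖Rb = 1.499 kΩ.
Fractional drop under load = R_th/(R_th + R_L) = 1.499 / (1.499 + 51.8) = 0.02812.
So the output falls by 2.81 %.

2.81 %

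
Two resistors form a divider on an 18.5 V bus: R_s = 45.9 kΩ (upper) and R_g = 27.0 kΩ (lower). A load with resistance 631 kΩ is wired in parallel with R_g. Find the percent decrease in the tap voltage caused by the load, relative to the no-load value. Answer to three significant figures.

2.62 %

The divider's output (Thévenin) resistance is R_s‖R_g = 17.00 kΩ.
Fractional drop under load = R_th/(R_th + R_L) = 17.00 / (17.00 + 631) = 0.02623.
So the output falls by 2.62 %.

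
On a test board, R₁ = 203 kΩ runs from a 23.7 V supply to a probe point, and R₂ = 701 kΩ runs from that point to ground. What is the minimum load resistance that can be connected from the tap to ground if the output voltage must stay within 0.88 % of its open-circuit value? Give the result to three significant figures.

R_L(min) ≈ 17.7 MΩ

Output resistance R_th = R₁‖R₂ = (203 × 701)/904.0 = 157.4 kΩ.
The fractional drop is R_th/(R_th + R_L); requiring this ≤ 0.00880 gives R_L ≥ R_th(1/0.00880 − 1) = 157.4 × 112.6 = 17.7 MΩ.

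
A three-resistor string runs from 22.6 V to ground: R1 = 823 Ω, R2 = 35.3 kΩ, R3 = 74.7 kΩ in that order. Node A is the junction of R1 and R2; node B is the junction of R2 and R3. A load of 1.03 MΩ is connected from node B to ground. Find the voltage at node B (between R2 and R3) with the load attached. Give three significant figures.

V ≈ 14.9 V

At node B, R3 is in parallel with the load: R3‖R_L = 69650 Ω.
Below node A the resistance is R2 + (R3‖R_L) = 104900 Ω, so V_A = 22.6 × 104900/105800 = 22.42 V.
Then V_B = V_A × (R3‖R_L)/(R2 + R3‖R_L) = 22.42 × 69650/104900 = 14.9 V.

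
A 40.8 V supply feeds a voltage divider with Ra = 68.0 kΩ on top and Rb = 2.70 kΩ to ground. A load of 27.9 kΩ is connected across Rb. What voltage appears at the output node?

The load sits in parallel with Rb: Rb‖R_L = (2.70 × 27.9) / (2.70 + 27.9) = 2.462 kΩ.
V_out = 40.8 × 2.462 / (68.0 + 2.462) = 40.8 × 2.462/70.46 = 1.43 V.

V_out ≈ 1.43 V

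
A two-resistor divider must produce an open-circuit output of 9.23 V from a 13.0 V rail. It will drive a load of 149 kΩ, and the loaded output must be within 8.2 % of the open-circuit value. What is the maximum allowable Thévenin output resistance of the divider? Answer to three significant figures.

R_th ≤ 13.3 kΩ

Loading drop = R_th/(R_th + R_L) ≤ 0.0820, so R_th ≤ R_L · ε/(1−ε) = 149 kΩ × 0.0820/0.9180 = 13.3 kΩ.
(Any R1, R2 with R2/(R1+R2) = 0.710 and R1‖R2 ≤ 13.3 kΩ will meet the spec.)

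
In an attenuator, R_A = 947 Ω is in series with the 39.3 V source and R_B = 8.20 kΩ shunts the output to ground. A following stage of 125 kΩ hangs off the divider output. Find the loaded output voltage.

The load sits in parallel with R_B: R_B‖R_L = (8200 × 125000) / (8200 + 125000) = 7695 Ω.
V_out = 39.3 × 7695 / (947 + 7695) = 39.3 × 7695/8642 = 35.0 V.
(Unloaded it would have been 35.2 V.)

V_out ≈ 35.0 V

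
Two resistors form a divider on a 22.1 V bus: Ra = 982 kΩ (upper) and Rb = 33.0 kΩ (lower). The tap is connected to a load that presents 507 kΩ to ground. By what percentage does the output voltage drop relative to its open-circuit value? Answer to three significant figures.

5.92 %

The divider's output (Thévenin) resistance is Ra‖Rb = 31.93 kΩ.
Fractional drop under load = R_th/(R_th + R_L) = 31.93 / (31.93 + 507) = 0.05924.
So the output falls by 5.92 %.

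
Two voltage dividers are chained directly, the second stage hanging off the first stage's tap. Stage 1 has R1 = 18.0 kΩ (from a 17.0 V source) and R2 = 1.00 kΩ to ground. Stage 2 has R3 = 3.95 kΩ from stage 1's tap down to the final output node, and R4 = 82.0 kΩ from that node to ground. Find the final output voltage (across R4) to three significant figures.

Stage 2 presents R3+R4 = 85.95 kΩ as a load on stage 1's tap.
Stage 1's lower leg becomes R2‖(R3+R4) = 0.9885 kΩ, so V_mid = 17.0 × 0.9885/18.99 = 0.8850 V.
Stage 2 is itself unloaded: V_out = V_mid × R4/(R3+R4) = 0.8850 × 82.0/85.95 = 0.844 V.

V_out ≈ 0.844 V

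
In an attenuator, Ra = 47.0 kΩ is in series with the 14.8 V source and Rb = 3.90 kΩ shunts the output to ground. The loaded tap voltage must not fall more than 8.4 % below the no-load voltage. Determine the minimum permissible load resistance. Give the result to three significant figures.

Output resistance R_th = Ra‖Rb = (47.0 × 3.90)/50.90 = 3.601 kΩ.
The fractional drop is R_th/(R_th + R_L); requiring this ≤ 0.0840 gives R_L ≥ R_th(1/0.0840 − 1) = 3.601 × 10.90 = 39.3 kΩ.

R_L(min) ≈ 39.3 kΩ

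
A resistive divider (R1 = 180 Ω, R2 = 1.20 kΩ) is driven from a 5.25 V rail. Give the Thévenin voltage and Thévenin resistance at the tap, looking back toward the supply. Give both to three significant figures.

V_th is the open-circuit tap voltage: 5.25 × 1200/(180 + 1200) = 4.57 V.
With the supply zeroed, R1 and R2 appear in parallel from the tap: R_th = R1‖R2 = (180 × 1200)/1380 = 157 Ω.

V_th = 4.57 V, R_th = 157 Ω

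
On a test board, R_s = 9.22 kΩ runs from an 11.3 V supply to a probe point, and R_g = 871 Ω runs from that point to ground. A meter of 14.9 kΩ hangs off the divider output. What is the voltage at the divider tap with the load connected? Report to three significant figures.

V_out ≈ 0.926 V

The load sits in parallel with R_g: R_g‖R_L = (871 × 14900) / (871 + 14900) = 822.9 Ω.
V_out = 11.3 × 822.9 / (9220 + 822.9) = 11.3 × 822.9/10040 = 0.926 V.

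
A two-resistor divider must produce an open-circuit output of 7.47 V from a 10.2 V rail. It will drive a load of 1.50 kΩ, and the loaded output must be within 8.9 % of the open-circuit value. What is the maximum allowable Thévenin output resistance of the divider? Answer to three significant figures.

R_th ≤ 147 Ω

Loading drop = R_th/(R_th + R_L) ≤ 0.0890, so R_th ≤ R_L · ε/(1−ε) = 1.50 kΩ × 0.0890/0.9110 = 147 Ω.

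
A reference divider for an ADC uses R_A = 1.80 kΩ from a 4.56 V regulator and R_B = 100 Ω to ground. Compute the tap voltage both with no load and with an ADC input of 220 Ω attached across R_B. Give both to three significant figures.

Unloaded: 0.240 V; loaded: 0.168 V

Open-circuit: V = 4.56 × 100/(1800 + 100) = 0.240 V.
With the load, R_B becomes R_B‖R_L = 68.75 Ω, so V = 4.56 × 68.75/1869 = 0.168 V.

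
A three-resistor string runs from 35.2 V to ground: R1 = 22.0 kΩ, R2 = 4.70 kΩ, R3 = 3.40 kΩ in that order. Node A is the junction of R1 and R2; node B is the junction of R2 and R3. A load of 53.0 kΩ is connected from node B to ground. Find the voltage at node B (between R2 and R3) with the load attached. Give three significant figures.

V ≈ 3.76 V

At node B, R3 is in parallel with the load: R3‖R_L = 3.195 kΩ.
Below node A the resistance is R2 + (R3‖R_L) = 7.895 kΩ, so V_A = 35.2 × 7.895/29.90 = 9.296 V.
Then V_B = V_A × (R3‖R_L)/(R2 + R3‖R_L) = 9.296 × 3.195/7.895 = 3.76 V.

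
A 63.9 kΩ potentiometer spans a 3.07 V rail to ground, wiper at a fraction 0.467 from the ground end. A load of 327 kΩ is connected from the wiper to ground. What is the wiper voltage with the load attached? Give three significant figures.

The wiper splits the pot into (1−α)R = 34.06 kΩ above and αR = 29.84 kΩ below.
Lower section ‖ load = 27.35 kΩ.
V_wiper = 3.07 × 27.35/(34.06 + 27.35) = 1.37 V.

V ≈ 1.37 V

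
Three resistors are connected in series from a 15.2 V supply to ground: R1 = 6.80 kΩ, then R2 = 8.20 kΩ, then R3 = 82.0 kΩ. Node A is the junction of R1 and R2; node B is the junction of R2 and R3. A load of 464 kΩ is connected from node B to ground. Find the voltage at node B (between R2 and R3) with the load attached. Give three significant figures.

At node B, R3 is in parallel with the load: R3‖R_L = 69.68 kΩ.
Below node A the resistance is R2 + (R3‖R_L) = 77.88 kΩ, so V_A = 15.2 × 77.88/84.68 = 13.98 V.
Then V_B = V_A × (R3‖R_L)/(R2 + R3‖R_L) = 13.98 × 69.68/77.88 = 12.5 V.

V ≈ 12.5 V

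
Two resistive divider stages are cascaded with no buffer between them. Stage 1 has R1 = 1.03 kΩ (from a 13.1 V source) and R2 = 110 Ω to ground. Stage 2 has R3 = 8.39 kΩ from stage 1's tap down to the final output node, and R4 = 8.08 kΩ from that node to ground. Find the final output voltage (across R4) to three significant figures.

V_out ≈ 0.616 V

Stage 2 presents R3+R4 = 16470 Ω as a load on stage 1's tap.
Stage 1's lower leg becomes R2‖(R3+R4) = 109.3 Ω, so V_mid = 13.1 × 109.3/1139 = 1.256 V.
Stage 2 is itself unloaded: V_out = V_mid × R4/(R3+R4) = 1.256 × 8080/16470 = 0.616 V.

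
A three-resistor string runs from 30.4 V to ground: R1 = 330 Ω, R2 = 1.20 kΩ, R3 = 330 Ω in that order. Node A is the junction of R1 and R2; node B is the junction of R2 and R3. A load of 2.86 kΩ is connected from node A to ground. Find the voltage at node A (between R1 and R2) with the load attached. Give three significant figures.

V ≈ 22.8 V

Below node A the series string R2+R3 = 1530 Ω sits in parallel with the 2860 Ω load: 996.8 Ω.
V_A = 30.4 × 996.8/(330 + 996.8) = 22.8 V.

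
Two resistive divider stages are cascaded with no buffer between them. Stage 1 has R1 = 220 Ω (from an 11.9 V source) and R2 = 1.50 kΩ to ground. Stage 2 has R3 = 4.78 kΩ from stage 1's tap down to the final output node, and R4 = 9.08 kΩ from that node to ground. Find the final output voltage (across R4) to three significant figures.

V_out ≈ 6.71 V

Stage 2 presents R3+R4 = 13860 Ω as a load on stage 1's tap.
Stage 1's lower leg becomes R2‖(R3+R4) = 1354 Ω, so V_mid = 11.9 × 1354/1574 = 10.24 V.
Stage 2 is itself unloaded: V_out = V_mid × R4/(R3+R4) = 10.24 × 9080/13860 = 6.71 V.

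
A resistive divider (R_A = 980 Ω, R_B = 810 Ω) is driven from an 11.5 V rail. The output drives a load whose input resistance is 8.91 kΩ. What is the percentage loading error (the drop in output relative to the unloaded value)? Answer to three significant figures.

4.74 %

The divider's output (Thévenin) resistance is R_A‖R_B = 443.5 Ω.
Fractional drop under load = R_th/(R_th + R_L) = 443.5 / (443.5 + 8910) = 0.04741.
So the output falls by 4.74 %.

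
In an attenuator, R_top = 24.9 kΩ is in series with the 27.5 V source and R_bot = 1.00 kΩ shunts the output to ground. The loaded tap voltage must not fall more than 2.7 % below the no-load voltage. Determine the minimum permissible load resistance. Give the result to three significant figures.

Output resistance R_th = R_top‖R_bot = (24900 × 1000)/25900 = 961.4 Ω.
The fractional drop is R_th/(R_th + R_L); requiring this ≤ 0.0270 gives R_L ≥ R_th(1/0.0270 − 1) = 961.4 × 36.04 = 34.6 kΩ.

R_L(min) ≈ 34.6 kΩ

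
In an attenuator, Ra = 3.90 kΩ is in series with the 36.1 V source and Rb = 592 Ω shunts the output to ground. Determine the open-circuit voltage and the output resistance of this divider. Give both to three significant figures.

V_th = 4.76 V, R_th = 514 Ω

V_th is the open-circuit tap voltage: 36.1 × 592/(3900 + 592) = 4.76 V.
With the supply zeroed, Ra and Rb appear in parallel from the tap: R_th = Ra‖Rb = (3900 × 592)/4492 = 514 Ω.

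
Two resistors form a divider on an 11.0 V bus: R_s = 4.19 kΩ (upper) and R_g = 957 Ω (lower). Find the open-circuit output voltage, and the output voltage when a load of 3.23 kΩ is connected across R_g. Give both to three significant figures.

Unloaded: 2.05 V; loaded: 1.65 V

Open-circuit: V = 11.0 × 957/(4190 + 957) = 2.05 V.
With the load, R_g becomes R_g‖R_L = 738.3 Ω, so V = 11.0 × 738.3/4928 = 1.65 V.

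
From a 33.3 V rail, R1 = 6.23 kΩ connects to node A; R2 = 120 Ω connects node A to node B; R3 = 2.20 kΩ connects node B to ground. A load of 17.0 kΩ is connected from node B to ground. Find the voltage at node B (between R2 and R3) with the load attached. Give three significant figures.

V ≈ 7.82 V

At node B, R3 is in parallel with the load: R3‖R_L = 1948 Ω.
Below node A the resistance is R2 + (R3‖R_L) = 2068 Ω, so V_A = 33.3 × 2068/8298 = 8.299 V.
Then V_B = V_A × (R3‖R_L)/(R2 + R3‖R_L) = 8.299 × 1948/2068 = 7.82 V.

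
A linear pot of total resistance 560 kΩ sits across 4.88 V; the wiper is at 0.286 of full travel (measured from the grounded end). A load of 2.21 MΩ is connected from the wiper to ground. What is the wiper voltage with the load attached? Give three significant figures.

The wiper splits the pot into (1−α)R = 399.8 kΩ above and αR = 160.2 kΩ below.
Lower section ‖ load = 149.3 kΩ.
V_wiper = 4.88 × 149.3/(399.8 + 149.3) = 1.33 V.

V ≈ 1.33 V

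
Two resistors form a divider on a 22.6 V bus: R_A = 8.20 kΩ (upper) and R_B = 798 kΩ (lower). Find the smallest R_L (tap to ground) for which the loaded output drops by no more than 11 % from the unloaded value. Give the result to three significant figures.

R_L(min) ≈ 65.7 kΩ

Output resistance R_th = R_A‖R_B = (8.20 × 798)/806.2 = 8.117 kΩ.
The fractional drop is R_th/(R_th + R_L); requiring this ≤ 0.110 gives R_L ≥ R_th(1/0.110 − 1) = 8.117 × 8.091 = 65.7 kΩ.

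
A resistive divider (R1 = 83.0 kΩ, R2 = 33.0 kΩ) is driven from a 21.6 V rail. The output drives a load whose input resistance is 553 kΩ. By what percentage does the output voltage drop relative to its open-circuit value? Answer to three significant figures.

The divider's output (Thévenin) resistance is R1‖R2 = 23.61 kΩ.
Fractional drop under load = R_th/(R_th + R_L) = 23.61 / (23.61 + 553) = 0.04095.
So the output falls by 4.09 %.

4.09 %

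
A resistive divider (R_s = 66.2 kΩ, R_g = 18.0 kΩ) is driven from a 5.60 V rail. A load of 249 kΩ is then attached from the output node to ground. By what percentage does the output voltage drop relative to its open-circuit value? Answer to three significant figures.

5.38 %

The divider's output (Thévenin) resistance is R_s‖R_g = 14.15 kΩ.
Fractional drop under load = R_th/(R_th + R_L) = 14.15 / (14.15 + 249) = 0.05378.
So the output falls by 5.38 %.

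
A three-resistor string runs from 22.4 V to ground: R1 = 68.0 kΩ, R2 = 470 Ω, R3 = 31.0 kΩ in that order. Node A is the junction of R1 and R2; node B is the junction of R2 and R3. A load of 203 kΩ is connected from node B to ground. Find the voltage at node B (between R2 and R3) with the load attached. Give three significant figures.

V ≈ 6.32 V

At node B, R3 is in parallel with the load: R3‖R_L = 26890 Ω.
Below node A the resistance is R2 + (R3‖R_L) = 27360 Ω, so V_A = 22.4 × 27360/95360 = 6.427 V.
Then V_B = V_A × (R3‖R_L)/(R2 + R3‖R_L) = 6.427 × 26890/27360 = 6.32 V.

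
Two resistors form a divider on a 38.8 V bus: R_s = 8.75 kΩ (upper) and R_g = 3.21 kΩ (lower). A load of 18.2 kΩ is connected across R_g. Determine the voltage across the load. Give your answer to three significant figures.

V_out ≈ 9.22 V

The load sits in parallel with R_g: R_g‖R_L = (3.21 × 18.2) / (3.21 + 18.2) = 2.729 kΩ.
V_out = 38.8 × 2.729 / (8.75 + 2.729) = 38.8 × 2.729/11.48 = 9.22 V.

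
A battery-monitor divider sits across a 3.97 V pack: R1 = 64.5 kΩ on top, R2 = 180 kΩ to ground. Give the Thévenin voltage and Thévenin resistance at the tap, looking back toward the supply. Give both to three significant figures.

V_th is the open-circuit tap voltage: 3.97 × 180/(64.5 + 180) = 2.92 V.
With the supply zeroed, R1 and R2 appear in parallel from the tap: R_th = R1‖R2 = (64.5 × 180)/244.5 = 47.5 kΩ.

V_th = 2.92 V, R_th = 47.5 kΩ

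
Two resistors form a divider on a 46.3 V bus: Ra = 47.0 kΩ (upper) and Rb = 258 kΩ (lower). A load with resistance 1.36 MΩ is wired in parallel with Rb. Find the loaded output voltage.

V_out ≈ 38.1 V

The load sits in parallel with Rb: Rb‖R_L = (258 × 1360) / (258 + 1360) = 216.9 kΩ.
V_out = 46.3 × 216.9 / (47.0 + 216.9) = 46.3 × 216.9/263.9 = 38.1 V.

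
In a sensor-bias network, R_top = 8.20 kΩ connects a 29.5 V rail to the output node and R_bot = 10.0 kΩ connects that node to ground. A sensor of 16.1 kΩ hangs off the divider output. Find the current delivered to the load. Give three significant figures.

I_L ≈ 0.787 mA

R_bot‖R_L = 6.169 kΩ; V_out = 29.5 × 6.169/14.37 = 12.66 V.
I_L = V_out / R_L = 12.66 / 16.1 kΩ = 0.787 mA.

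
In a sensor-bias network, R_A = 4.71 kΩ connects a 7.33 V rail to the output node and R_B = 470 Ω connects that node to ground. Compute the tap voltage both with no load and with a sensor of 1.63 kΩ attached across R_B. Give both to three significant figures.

Open-circuit: V = 7.33 × 470/(4710 + 470) = 0.665 V.
With the load, R_B becomes R_B‖R_L = 364.8 Ω, so V = 7.33 × 364.8/5075 = 0.527 V.

Unloaded: 0.665 V; loaded: 0.527 V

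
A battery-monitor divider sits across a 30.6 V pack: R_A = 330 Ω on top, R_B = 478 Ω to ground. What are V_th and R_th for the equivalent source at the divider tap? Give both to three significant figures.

V_th is the open-circuit tap voltage: 30.6 × 478/(330 + 478) = 18.1 V.
With the supply zeroed, R_A and R_B appear in parallel from the tap: R_th = R_A‖R_B = (330 × 478)/808.0 = 195 Ω.

V_th = 18.1 V, R_th = 195 Ω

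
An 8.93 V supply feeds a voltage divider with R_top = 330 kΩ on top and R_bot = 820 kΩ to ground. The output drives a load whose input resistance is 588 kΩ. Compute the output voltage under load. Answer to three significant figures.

V_out ≈ 4.55 V

The load sits in parallel with R_bot: R_bot‖R_L = (820 × 588) / (820 + 588) = 342.4 kΩ.
V_out = 8.93 × 342.4 / (330 + 342.4) = 8.93 × 342.4/672.4 = 4.55 V.
(Unloaded it would have been 6.37 V.)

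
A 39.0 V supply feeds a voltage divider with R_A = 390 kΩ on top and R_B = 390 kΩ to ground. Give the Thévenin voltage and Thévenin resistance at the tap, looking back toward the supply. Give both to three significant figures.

V_th is the open-circuit tap voltage: 39.0 × 390/(390 + 390) = 19.5 V.
With the supply zeroed, R_A and R_B appear in parallel from the tap: R_th = R_A‖R_B = (390 × 390)/780.0 = 195 kΩ.

V_th = 19.5 V, R_th = 195 kΩ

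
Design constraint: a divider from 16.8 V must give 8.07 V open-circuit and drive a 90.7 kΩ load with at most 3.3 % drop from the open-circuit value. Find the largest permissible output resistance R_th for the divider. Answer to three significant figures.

Loading drop = R_th/(R_th + R_L) ≤ 0.0330, so R_th ≤ R_L · ε/(1−ε) = 90.7 kΩ × 0.0330/0.9670 = 3.10 kΩ.
(Any R1, R2 with R2/(R1+R2) = 0.480 and R1‖R2 ≤ 3.10 kΩ will meet the spec.)

R_th ≤ 3.10 kΩ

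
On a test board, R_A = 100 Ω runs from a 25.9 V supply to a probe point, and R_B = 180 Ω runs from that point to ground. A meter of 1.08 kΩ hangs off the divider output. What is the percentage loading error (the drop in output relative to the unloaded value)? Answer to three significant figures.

The divider's output (Thévenin) resistance is R_A‖R_B = 64.29 Ω.
Fractional drop under load = R_th/(R_th + R_L) = 64.29 / (64.29 + 1080) = 0.05618.
So the output falls by 5.62 %.

5.62 %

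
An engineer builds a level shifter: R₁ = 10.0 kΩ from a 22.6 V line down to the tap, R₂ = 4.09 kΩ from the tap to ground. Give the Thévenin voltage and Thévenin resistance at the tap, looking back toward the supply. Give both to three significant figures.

V_th is the open-circuit tap voltage: 22.6 × 4.09/(10.0 + 4.09) = 6.56 V.
With the supply zeroed, R₁ and R₂ appear in parallel from the tap: R_th = R₁‖R₂ = (10.0 × 4.09)/14.09 = 2.90 kΩ.

V_th = 6.56 V, R_th = 2.90 kΩ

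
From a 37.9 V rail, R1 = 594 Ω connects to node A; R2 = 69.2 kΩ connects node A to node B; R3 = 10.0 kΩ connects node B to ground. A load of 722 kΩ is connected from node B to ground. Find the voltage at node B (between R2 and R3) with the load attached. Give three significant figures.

At node B, R3 is in parallel with the load: R3‖R_L = 9863 Ω.
Below node A the resistance is R2 + (R3‖R_L) = 79060 Ω, so V_A = 37.9 × 79060/79660 = 37.62 V.
Then V_B = V_A × (R3‖R_L)/(R2 + R3‖R_L) = 37.62 × 9863/79060 = 4.69 V.

V ≈ 4.69 V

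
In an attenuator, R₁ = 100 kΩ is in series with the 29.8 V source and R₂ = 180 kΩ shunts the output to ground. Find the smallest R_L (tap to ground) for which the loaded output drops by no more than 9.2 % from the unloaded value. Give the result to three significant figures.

Output resistance R_th = R₁‖R₂ = (100 × 180)/280.0 = 64.29 kΩ.
The fractional drop is R_th/(R_th + R_L); requiring this ≤ 0.0920 gives R_L ≥ R_th(1/0.0920 − 1) = 64.29 × 9.870 = 634 kΩ.

R_L(min) ≈ 634 kΩ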